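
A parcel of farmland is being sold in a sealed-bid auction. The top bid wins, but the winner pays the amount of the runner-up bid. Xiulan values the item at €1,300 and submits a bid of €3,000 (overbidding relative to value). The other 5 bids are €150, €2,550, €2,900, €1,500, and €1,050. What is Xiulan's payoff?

Xiulan's payoff: -€1,600.

Highest competing bid: €2,900.
Xiulan's bid €3,000 is the highest overall, so Xiulan wins and pays the second-highest bid, €2,900.
Payoff = value − price = €1,300 − €2,900 = -€1,600.
Overbidding won the item at a price above value — truthful bidding would have avoided this loss.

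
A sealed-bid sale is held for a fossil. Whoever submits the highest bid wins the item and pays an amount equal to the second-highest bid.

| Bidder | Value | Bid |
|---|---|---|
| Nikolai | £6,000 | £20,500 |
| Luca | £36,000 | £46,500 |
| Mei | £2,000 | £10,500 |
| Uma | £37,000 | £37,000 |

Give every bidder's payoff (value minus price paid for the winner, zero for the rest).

Payoffs: Nikolai £0, Luca -£1,000, Mei £0, Uma £0.

Ordered from highest: Luca £46,500 > Uma £37,000 > Nikolai £20,500 > Mei £10,500.
Luca has the top bid and wins; the price is the second-highest bid, £37,000.
Luca's payoff = £36,000 − £37,000 = -£1,000. All other bidders lose, so their payoff is 0.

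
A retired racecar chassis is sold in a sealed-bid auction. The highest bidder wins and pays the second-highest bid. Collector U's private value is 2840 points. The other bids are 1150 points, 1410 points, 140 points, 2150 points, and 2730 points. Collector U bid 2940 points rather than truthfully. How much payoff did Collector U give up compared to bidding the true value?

Payoff forgone: 0 points.

The highest competing bid is 2730 points.
Bidding truthfully at 2840 points: Collector U has the top bid, wins, and pays the second-highest bid 2730 points. Payoff = 2840 points − 2730 points = 110 points.
Bidding 2940 points: Collector U has the top bid, wins, and pays the second-highest bid 2730 points. Payoff = 2840 points − 2730 points = 110 points.
Regret = truthful payoff − actual payoff = 110 points − 110 points = 0 points.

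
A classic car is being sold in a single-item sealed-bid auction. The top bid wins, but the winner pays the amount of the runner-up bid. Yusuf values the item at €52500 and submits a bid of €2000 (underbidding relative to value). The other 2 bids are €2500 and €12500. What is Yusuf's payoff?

Highest competing bid: €12500.
Yusuf's bid €2000 is not the highest, so Yusuf loses, pays nothing, and earns zero payoff.

Payoff = €0.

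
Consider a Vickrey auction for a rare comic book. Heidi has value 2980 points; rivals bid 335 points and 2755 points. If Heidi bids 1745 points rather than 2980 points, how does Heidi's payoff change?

Change in payoff: -225 points.

The highest competing bid is 2755 points.
Bidding truthfully at 2980 points: Heidi has the top bid, wins, and pays the second-highest bid 2755 points. Payoff = 2980 points − 2755 points = 225 points.
Bidding 1745 points: the top bid is 2755 points (a rival), so Heidi loses. Payoff = 0 points.
Change = 0 points − 225 points = -225 points.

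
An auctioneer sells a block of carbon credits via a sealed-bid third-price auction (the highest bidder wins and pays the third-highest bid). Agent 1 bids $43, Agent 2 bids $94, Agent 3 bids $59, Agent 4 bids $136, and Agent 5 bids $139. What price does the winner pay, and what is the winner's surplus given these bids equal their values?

Ranking the bids: Agent 5 $139; Agent 4 $136; Agent 2 $94; Agent 3 $59; Agent 1 $43.
Agent 5 is the highest bidder, so Agent 5 wins.
Under the third-price rule, the price is the third-highest bid: $94.
Surplus = $139 − $94 = $45.

The winner pays $94 for a surplus of $45.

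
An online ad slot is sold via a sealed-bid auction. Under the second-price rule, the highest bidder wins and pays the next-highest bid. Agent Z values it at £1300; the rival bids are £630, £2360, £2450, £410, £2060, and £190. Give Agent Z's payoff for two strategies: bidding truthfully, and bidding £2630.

Truthful: £0; alternative: -£1150.

The highest competing bid is £2450.
Bidding truthfully at £1300: the top bid is £2450 (a rival), so Agent Z loses. Payoff = £0.
Bidding £2630: Agent Z has the top bid, wins, and pays the second-highest bid £2450. Payoff = £1300 − £2450 = -£1150.
Deviating from a truthful bid can only lose payoff in a second-price auction — never gain.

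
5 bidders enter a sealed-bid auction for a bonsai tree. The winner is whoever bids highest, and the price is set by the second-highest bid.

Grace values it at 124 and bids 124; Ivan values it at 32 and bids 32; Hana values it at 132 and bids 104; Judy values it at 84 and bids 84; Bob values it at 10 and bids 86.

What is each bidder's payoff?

Ranking the bids: Grace 124; Hana 104; Bob 86; Judy 84; Ivan 32.
Grace has the top bid and wins; the price is the second-highest bid, 104.
Grace's payoff = 124 − 104 = 20. All other bidders lose, so their payoff is 0.

Payoffs: Grace 20, Ivan 0, Hana 0, Judy 0, Bob 0.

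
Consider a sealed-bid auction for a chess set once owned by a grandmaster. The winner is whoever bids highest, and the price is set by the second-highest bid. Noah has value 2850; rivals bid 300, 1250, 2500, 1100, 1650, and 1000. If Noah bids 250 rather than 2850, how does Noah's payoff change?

Payoff change: -350.

The highest competing bid is 2500.
Bidding truthfully at 2850: Noah has the top bid, wins, and pays the second-highest bid 2500. Payoff = 2850 − 2500 = 350.
Bidding 250: the top bid is 2500 (a rival), so Noah loses. Payoff = 0.
Change = 0 − 350 = -350.
This is the dominant-strategy logic: truthful bidding weakly beats any alternative.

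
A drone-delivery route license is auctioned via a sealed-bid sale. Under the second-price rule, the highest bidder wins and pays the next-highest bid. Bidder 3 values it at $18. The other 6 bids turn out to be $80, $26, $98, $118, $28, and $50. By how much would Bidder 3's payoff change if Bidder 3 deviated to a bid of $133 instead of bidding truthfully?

The highest competing bid is $118.
Bidding truthfully at $18: the top bid is $118 (a rival), so Bidder 3 loses. Payoff = $0.
Bidding $133: Bidder 3 has the top bid, wins, and pays the second-highest bid $118. Payoff = $18 − $118 = -$100.
Change = -$100 − $0 = -$100.
Deviating from a truthful bid can only lose payoff in a second-price auction — never gain.

Payoff change: -$100.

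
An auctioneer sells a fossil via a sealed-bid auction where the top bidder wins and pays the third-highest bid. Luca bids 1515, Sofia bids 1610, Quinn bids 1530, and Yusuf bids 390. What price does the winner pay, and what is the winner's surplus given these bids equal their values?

Ranking the bids: Sofia 1610; Quinn 1530; Luca 1515; Yusuf 390.
Sofia is the highest bidder, so Sofia wins.
Under the third-price rule, the price is the third-highest bid: 1515.
Surplus = 1610 − 1515 = 95.

The winner pays 1515 for a surplus of 95.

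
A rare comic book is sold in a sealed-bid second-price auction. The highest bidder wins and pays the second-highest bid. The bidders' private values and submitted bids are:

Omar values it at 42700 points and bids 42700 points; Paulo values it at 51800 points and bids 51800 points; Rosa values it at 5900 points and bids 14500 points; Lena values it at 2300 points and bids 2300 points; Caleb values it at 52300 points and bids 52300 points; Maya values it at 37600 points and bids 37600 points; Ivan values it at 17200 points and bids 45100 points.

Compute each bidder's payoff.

Omar 0 points, Paulo 0 points, Rosa 0 points, Lena 0 points, Caleb 500 points, Maya 0 points, Ivan 0 points.

Ordered from highest: Caleb 52300 points > Paulo 51800 points > Ivan 45100 points > Omar 42700 points > Maya 37600 points > Rosa 14500 points > Lena 2300 points.
Caleb has the top bid and wins; the price is the second-highest bid, 51800 points.
Caleb's payoff = 52300 points − 51800 points = 500 points. All other bidders lose, so their payoff is 0.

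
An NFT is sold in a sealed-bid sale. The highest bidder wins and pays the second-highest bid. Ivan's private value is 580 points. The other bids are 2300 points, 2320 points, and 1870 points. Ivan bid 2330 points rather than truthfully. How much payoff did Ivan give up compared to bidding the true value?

The highest competing bid is 2320 points.
Bidding truthfully at 580 points: the top bid is 2320 points (a rival), so Ivan loses. Payoff = 0 points.
Bidding 2330 points: Ivan has the top bid, wins, and pays the second-highest bid 2320 points. Payoff = 580 points − 2320 points = -1740 points.
Regret = truthful payoff − actual payoff = 0 points − -1740 points = 1740 points.

Payoff forgone: 1740 points.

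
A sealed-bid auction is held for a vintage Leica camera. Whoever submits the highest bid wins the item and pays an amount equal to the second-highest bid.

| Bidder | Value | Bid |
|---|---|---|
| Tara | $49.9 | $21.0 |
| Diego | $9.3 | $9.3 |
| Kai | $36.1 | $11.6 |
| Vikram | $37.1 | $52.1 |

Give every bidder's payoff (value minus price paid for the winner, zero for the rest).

Payoffs: Tara $0.0, Diego $0.0, Kai $0.0, Vikram $16.1.

Sorted high to low: Vikram $52.1 > Tara $21.0 > Kai $11.6 > Diego $9.3.
Vikram has the top bid and wins; the price is the second-highest bid, $21.0.
Vikram's payoff = $37.1 − $21.0 = $16.1. All other bidders lose, so their payoff is 0.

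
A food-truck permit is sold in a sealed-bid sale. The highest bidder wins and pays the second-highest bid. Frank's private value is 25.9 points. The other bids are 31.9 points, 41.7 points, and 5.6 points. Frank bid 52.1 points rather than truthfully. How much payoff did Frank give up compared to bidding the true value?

15.8 points

The highest competing bid is 41.7 points.
Bidding truthfully at 25.9 points: the top bid is 41.7 points (a rival), so Frank loses. Payoff = 0.0 points.
Bidding 52.1 points: Frank has the top bid, wins, and pays the second-highest bid 41.7 points. Payoff = 25.9 points − 41.7 points = -15.8 points.
Regret = truthful payoff − actual payoff = 0.0 points − -15.8 points = 15.8 points.
This is the dominant-strategy logic: truthful bidding weakly beats any alternative.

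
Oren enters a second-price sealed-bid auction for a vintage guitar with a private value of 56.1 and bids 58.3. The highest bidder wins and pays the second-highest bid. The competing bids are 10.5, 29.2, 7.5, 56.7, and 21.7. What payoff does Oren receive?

Payoff = -0.6.

Highest competing bid: 56.7.
Oren's bid 58.3 is the highest overall, so Oren wins and pays the second-highest bid, 56.7.
Payoff = value − price = 56.1 − 56.7 = -0.6.
Overbidding won the item at a price above value — truthful bidding would have avoided this loss.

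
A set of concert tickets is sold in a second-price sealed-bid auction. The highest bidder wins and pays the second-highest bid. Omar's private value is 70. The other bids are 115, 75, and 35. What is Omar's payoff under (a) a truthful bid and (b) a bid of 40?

The highest competing bid is 115.
Bidding truthfully at 70: the top bid is 115 (a rival), so Omar loses. Payoff = 0.
Bidding 40: the top bid is 115 (a rival), so Omar loses. Payoff = 0.
The bid only affects whether you win, not the price — here both bids land on the same side of the top rival bid, so the deviation is payoff-neutral.

Truthful: 0; alternative: 0.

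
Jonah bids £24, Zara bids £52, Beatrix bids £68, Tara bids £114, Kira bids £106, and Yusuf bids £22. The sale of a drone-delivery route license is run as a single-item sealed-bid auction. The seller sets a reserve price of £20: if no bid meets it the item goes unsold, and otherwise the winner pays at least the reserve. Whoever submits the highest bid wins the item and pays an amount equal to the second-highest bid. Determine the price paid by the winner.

Bids in descending order: Tara £114 > Kira £106 > Beatrix £68 > Zara £52 > Jonah £24 > Yusuf £22.
Tara has the highest bid, so Tara wins.
The second-highest bid is £106, which exceeds the reserve, so that sets the price.

The winner pays £106.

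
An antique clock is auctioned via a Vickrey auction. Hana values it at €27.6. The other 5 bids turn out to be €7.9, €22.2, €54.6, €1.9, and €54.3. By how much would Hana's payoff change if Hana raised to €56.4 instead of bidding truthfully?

The highest competing bid is €54.6.
Bidding truthfully at €27.6: the top bid is €54.6 (a rival), so Hana loses. Payoff = €0.0.
Bidding €56.4: Hana has the top bid, wins, and pays the second-highest bid €54.6. Payoff = €27.6 − €54.6 = -€27.0.
Change = -€27.0 − €0.0 = -€27.0.

Payoff change: -€27.0.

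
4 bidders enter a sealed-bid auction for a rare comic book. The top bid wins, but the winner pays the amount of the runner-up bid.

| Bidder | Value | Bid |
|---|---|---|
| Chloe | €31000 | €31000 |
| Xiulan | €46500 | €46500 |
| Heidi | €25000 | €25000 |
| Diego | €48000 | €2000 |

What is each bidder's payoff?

Payoffs: Chloe €0, Xiulan €15500, Heidi €0, Diego €0.

Sorted high to low: Xiulan €46500 > Chloe €31000 > Heidi €25000 > Diego €2000.
Xiulan has the top bid and wins; the price is the second-highest bid, €31000.
Xiulan's payoff = €46500 − €31000 = €15500. All other bidders lose, so their payoff is 0.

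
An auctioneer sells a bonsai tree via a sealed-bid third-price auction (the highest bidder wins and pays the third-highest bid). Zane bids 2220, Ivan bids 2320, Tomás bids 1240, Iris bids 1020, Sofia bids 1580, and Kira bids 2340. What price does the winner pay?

Ranking the bids: Kira 2340, then Ivan 2320, then Zane 2220, then Sofia 1580, then Tomás 1240, then Iris 1020.
Kira is the highest bidder, so Kira wins.
Under the third-price rule, the price is the third-highest bid: 2220.

2220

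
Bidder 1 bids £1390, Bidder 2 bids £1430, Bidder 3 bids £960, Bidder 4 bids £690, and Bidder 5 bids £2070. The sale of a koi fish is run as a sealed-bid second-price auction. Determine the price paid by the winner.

Price paid: £1430.

Bids in descending order: Bidder 5 £2070, then Bidder 2 £1430, then Bidder 1 £1390, then Bidder 3 £960, then Bidder 4 £690.
Bidder 5 has the highest bid, so Bidder 5 wins.
The second-highest bid is £1430, so that is what Bidder 5 pays.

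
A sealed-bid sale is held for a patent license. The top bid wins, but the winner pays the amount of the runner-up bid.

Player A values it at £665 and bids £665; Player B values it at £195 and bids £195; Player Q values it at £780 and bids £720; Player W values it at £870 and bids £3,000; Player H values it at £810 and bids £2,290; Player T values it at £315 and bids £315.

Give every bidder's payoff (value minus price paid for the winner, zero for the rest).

Payoffs: Player A £0, Player B £0, Player Q £0, Player W -£1,420, Player H £0, Player T £0.

Ranking the bids: Player W £3,000 > Player H £2,290 > Player Q £720 > Player A £665 > Player T £315 > Player B £195.
Player W has the top bid and wins; the price is the second-highest bid, £2,290.
Player W's payoff = £870 − £2,290 = -£1,420. All other bidders lose, so their payoff is 0.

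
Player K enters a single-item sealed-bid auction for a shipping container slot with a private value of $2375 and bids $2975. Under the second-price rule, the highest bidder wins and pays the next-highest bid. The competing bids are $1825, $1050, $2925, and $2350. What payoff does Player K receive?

Payoff = -$550.

Highest competing bid: $2925.
Player K's bid $2975 is the highest overall, so Player K wins and pays the second-highest bid, $2925.
Payoff = value − price = $2375 − $2925 = -$550.
Overbidding won the item at a price above value — truthful bidding would have avoided this loss.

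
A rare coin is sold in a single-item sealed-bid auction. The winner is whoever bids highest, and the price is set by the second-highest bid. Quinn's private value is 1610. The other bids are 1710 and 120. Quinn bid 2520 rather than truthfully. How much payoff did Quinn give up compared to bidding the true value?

The highest competing bid is 1710.
Bidding truthfully at 1610: the top bid is 1710 (a rival), so Quinn loses. Payoff = 0.
Bidding 2520: Quinn has the top bid, wins, and pays the second-highest bid 1710. Payoff = 1610 − 1710 = -100.
Regret = truthful payoff − actual payoff = 0 − -100 = 100.
This is the dominant-strategy logic: truthful bidding weakly beats any alternative.

Payoff forgone: 100.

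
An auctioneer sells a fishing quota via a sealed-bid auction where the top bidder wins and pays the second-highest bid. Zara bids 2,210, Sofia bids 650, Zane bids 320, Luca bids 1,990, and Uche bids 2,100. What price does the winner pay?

Ordered from highest: Zara 2,210, then Uche 2,100, then Luca 1,990, then Sofia 650, then Zane 320.
Zara is the highest bidder, so Zara wins.
Under the second-price rule, the price is the second-highest bid: 2,100.

Price paid: 2,100.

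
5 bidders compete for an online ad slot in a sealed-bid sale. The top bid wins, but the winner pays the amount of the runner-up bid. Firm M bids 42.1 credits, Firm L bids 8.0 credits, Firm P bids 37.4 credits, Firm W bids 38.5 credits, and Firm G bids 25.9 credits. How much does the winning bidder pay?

Sorted high to low: Firm M 42.1 credits; Firm W 38.5 credits; Firm P 37.4 credits; Firm G 25.9 credits; Firm L 8.0 credits.
Firm M has the highest bid, so Firm M wins.
The second-highest bid is 38.5 credits, so that is what Firm M pays.

38.5 credits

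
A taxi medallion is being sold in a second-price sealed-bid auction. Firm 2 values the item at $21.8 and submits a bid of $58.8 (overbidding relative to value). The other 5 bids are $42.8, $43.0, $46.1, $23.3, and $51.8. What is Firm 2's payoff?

-$30.0

Highest competing bid: $51.8.
Firm 2's bid $58.8 is the highest overall, so Firm 2 wins and pays the second-highest bid, $51.8.
Payoff = value − price = $21.8 − $51.8 = -$30.0.
Overbidding won the item at a price above value — truthful bidding would have avoided this loss.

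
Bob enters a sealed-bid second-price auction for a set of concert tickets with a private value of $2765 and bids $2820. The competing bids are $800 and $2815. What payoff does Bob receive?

Payoff = -$50.

Highest competing bid: $2815.
Bob's bid $2820 is the highest overall, so Bob wins and pays the second-highest bid, $2815.
Payoff = value − price = $2765 − $2815 = -$50.
Overbidding won the item at a price above value — truthful bidding would have avoided this loss.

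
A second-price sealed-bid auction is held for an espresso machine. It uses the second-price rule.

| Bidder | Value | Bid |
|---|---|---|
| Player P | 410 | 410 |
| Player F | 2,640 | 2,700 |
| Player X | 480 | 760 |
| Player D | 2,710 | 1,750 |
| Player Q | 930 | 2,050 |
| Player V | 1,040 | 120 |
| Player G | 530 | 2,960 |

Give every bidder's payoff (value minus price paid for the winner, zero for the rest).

Player P 0, Player F 0, Player X 0, Player D 0, Player Q 0, Player V 0, Player G -2,170.

Ordered from highest: Player G 2,960, then Player F 2,700, then Player Q 2,050, then Player D 1,750, then Player X 760, then Player P 410, then Player V 120.
Player G has the top bid and wins; the price is the second-highest bid, 2,700.
Player G's payoff = 530 − 2,700 = -2,170. All other bidders lose, so their payoff is 0.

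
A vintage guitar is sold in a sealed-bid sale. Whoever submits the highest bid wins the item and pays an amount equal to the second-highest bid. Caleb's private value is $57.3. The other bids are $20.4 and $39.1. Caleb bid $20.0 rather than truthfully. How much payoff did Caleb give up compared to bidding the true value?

The highest competing bid is $39.1.
Bidding truthfully at $57.3: Caleb has the top bid, wins, and pays the second-highest bid $39.1. Payoff = $57.3 − $39.1 = $18.2.
Bidding $20.0: the top bid is $39.1 (a rival), so Caleb loses. Payoff = $0.0.
Regret = truthful payoff − actual payoff = $18.2 − $0.0 = $18.2.

$18.2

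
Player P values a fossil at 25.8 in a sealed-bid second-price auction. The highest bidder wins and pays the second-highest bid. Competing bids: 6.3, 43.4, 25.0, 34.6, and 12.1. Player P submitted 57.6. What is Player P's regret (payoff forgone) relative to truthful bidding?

The highest competing bid is 43.4.
Bidding truthfully at 25.8: the top bid is 43.4 (a rival), so Player P loses. Payoff = 0.0.
Bidding 57.6: Player P has the top bid, wins, and pays the second-highest bid 43.4. Payoff = 25.8 − 43.4 = -17.6.
Regret = truthful payoff − actual payoff = 0.0 − -17.6 = 17.6.
This is the dominant-strategy logic: truthful bidding weakly beats any alternative.

17.6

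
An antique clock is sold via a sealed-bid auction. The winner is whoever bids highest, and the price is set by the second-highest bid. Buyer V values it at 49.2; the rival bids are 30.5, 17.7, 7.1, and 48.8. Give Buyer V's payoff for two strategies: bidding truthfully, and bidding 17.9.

The highest competing bid is 48.8.
Bidding truthfully at 49.2: Buyer V has the top bid, wins, and pays the second-highest bid 48.8. Payoff = 49.2 − 48.8 = 0.4.
Bidding 17.9: the top bid is 48.8 (a rival), so Buyer V loses. Payoff = 0.0.
This is the dominant-strategy logic: truthful bidding weakly beats any alternative.

Truthful: 0.4; alternative: 0.0.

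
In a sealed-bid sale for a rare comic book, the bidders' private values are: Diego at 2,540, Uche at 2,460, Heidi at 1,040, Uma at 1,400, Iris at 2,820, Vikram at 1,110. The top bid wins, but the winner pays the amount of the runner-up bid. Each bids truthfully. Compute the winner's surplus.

Surplus = 280.

Sorted high to low: Iris 2,820, then Diego 2,540, then Uche 2,460, then Uma 1,400, then Vikram 1,110, then Heidi 1,040.
Iris wins with the top bid and pays the second-highest, 2,540.
Surplus = 2,820 − 2,540 = 280.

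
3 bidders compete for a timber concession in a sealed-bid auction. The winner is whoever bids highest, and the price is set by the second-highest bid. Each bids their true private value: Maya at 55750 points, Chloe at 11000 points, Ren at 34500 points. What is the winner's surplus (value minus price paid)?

Ordered from highest: Maya 55750 points, then Ren 34500 points, then Chloe 11000 points.
Maya wins with the top bid and pays the second-highest, 34500 points.
Surplus = 55750 points − 34500 points = 21250 points.

Winner's surplus: 21250 points.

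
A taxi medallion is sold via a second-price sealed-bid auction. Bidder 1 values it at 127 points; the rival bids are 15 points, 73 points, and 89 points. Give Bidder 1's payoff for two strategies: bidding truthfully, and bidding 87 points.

Truthful: 38 points; alternative: 0 points.

The highest competing bid is 89 points.
Bidding truthfully at 127 points: Bidder 1 has the top bid, wins, and pays the second-highest bid 89 points. Payoff = 127 points − 89 points = 38 points.
Bidding 87 points: the top bid is 89 points (a rival), so Bidder 1 loses. Payoff = 0 points.
This is the dominant-strategy logic: truthful bidding weakly beats any alternative.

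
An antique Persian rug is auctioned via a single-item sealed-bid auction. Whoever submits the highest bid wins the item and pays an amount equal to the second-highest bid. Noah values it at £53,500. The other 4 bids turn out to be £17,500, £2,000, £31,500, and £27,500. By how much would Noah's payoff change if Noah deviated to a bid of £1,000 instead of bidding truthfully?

The highest competing bid is £31,500.
Bidding truthfully at £53,500: Noah has the top bid, wins, and pays the second-highest bid £31,500. Payoff = £53,500 − £31,500 = £22,000.
Bidding £1,000: the top bid is £31,500 (a rival), so Noah loses. Payoff = £0.
Change = £0 − £22,000 = -£22,000.

Change in payoff: -£22,000.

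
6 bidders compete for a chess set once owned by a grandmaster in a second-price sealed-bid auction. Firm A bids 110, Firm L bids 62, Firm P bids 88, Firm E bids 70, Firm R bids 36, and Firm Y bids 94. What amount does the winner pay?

The winner pays 94.

Ordered from highest: Firm A 110 > Firm Y 94 > Firm P 88 > Firm E 70 > Firm L 62 > Firm R 36.
Firm A has the highest bid, so Firm A wins.
The second-highest bid is 94, so that is what Firm A pays.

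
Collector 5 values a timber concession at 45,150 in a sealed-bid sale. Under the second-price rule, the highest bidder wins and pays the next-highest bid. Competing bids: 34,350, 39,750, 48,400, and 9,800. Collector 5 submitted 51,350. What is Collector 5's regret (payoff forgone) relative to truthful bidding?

Payoff forgone: 3,250.

The highest competing bid is 48,400.
Bidding truthfully at 45,150: the top bid is 48,400 (a rival), so Collector 5 loses. Payoff = 0.
Bidding 51,350: Collector 5 has the top bid, wins, and pays the second-highest bid 48,400. Payoff = 45,150 − 48,400 = -3,250.
Regret = truthful payoff − actual payoff = 0 − -3,250 = 3,250.
This is the dominant-strategy logic: truthful bidding weakly beats any alternative.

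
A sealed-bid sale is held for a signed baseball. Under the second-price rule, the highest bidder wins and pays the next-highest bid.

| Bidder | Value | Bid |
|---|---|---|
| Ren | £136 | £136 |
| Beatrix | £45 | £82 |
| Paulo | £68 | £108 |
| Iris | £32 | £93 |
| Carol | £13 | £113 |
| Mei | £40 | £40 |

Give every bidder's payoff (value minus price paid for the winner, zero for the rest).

Bids in descending order: Ren £136 > Carol £113 > Paulo £108 > Iris £93 > Beatrix £82 > Mei £40.
Ren has the top bid and wins; the price is the second-highest bid, £113.
Ren's payoff = £136 − £113 = £23. All other bidders lose, so their payoff is 0.

Payoffs: Ren £23, Beatrix £0, Paulo £0, Iris £0, Carol £0, Mei £0.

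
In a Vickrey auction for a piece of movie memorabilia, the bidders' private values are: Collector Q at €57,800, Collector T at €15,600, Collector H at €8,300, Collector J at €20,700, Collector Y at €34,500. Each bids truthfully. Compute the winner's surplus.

Surplus = €23,300.

Ordered from highest: Collector Q €57,800, then Collector Y €34,500, then Collector J €20,700, then Collector T €15,600, then Collector H €8,300.
Collector Q wins with the top bid and pays the second-highest, €34,500.
Surplus = €57,800 − €34,500 = €23,300.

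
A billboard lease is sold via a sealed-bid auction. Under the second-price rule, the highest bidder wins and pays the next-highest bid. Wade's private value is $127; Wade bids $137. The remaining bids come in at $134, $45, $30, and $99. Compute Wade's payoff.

-$7

Highest competing bid: $134.
Wade's bid $137 is the highest overall, so Wade wins and pays the second-highest bid, $134.
Payoff = value − price = $127 − $134 = -$7.
Overbidding won the item at a price above value — truthful bidding would have avoided this loss.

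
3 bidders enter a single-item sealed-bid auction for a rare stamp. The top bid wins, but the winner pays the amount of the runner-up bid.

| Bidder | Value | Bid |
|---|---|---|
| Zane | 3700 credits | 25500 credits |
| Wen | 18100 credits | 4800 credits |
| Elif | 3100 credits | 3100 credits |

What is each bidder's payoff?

Zane -1100 credits, Wen 0 credits, Elif 0 credits.

Ordered from highest: Zane 25500 credits, then Wen 4800 credits, then Elif 3100 credits.
Zane has the top bid and wins; the price is the second-highest bid, 4800 credits.
Zane's payoff = 3700 credits − 4800 credits = -1100 credits. All other bidders lose, so their payoff is 0.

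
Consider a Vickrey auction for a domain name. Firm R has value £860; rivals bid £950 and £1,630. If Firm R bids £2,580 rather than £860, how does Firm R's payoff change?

-£770

The highest competing bid is £1,630.
Bidding truthfully at £860: the top bid is £1,630 (a rival), so Firm R loses. Payoff = £0.
Bidding £2,580: Firm R has the top bid, wins, and pays the second-highest bid £1,630. Payoff = £860 − £1,630 = -£770.
Change = -£770 − £0 = -£770.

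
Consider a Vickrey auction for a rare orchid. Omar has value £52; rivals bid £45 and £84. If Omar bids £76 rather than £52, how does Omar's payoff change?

The highest competing bid is £84.
Bidding truthfully at £52: the top bid is £84 (a rival), so Omar loses. Payoff = £0.
Bidding £76: the top bid is £84 (a rival), so Omar loses. Payoff = £0.
Change = £0 − £0 = £0.

Payoff change: £0.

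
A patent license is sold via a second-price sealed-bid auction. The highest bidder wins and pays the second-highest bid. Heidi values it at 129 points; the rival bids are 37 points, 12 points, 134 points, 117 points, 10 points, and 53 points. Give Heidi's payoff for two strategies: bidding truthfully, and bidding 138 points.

The highest competing bid is 134 points.
Bidding truthfully at 129 points: the top bid is 134 points (a rival), so Heidi loses. Payoff = 0 points.
Bidding 138 points: Heidi has the top bid, wins, and pays the second-highest bid 134 points. Payoff = 129 points − 134 points = -5 points.

Truthful: 0 points; alternative: -5 points.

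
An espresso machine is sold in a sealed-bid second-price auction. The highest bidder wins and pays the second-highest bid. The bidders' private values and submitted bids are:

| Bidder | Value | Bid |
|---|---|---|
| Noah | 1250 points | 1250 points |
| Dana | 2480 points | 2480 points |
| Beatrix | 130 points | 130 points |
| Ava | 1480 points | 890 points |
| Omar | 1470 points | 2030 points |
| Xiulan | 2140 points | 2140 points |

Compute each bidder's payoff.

Payoffs: Noah 0 points, Dana 340 points, Beatrix 0 points, Ava 0 points, Omar 0 points, Xiulan 0 points.

Ordered from highest: Dana 2480 points; Xiulan 2140 points; Omar 2030 points; Noah 1250 points; Ava 890 points; Beatrix 130 points.
Dana has the top bid and wins; the price is the second-highest bid, 2140 points.
Dana's payoff = 2480 points − 2140 points = 340 points. All other bidders lose, so their payoff is 0.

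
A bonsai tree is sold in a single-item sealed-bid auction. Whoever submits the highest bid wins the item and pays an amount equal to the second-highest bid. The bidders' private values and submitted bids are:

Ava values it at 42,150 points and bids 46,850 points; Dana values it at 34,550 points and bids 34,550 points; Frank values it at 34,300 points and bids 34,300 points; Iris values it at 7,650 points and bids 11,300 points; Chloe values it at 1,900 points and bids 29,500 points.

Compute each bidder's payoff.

Bids in descending order: Ava 46,850 points > Dana 34,550 points > Frank 34,300 points > Chloe 29,500 points > Iris 11,300 points.
Ava has the top bid and wins; the price is the second-highest bid, 34,550 points.
Ava's payoff = 42,150 points − 34,550 points = 7,600 points. All other bidders lose, so their payoff is 0.

Payoffs: Ava 7,600 points, Dana 0 points, Frank 0 points, Iris 0 points, Chloe 0 points.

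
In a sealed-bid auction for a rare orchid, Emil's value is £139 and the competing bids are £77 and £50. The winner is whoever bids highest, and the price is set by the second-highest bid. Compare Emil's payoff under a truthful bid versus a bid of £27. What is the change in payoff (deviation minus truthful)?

-£62

The highest competing bid is £77.
Bidding truthfully at £139: Emil has the top bid, wins, and pays the second-highest bid £77. Payoff = £139 − £77 = £62.
Bidding £27: the top bid is £77 (a rival), so Emil loses. Payoff = £0.
Change = £0 − £62 = -£62.
This is the dominant-strategy logic: truthful bidding weakly beats any alternative.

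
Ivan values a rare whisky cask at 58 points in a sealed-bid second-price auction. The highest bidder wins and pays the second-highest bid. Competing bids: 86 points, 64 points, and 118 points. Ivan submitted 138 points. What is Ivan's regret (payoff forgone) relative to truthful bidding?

The highest competing bid is 118 points.
Bidding truthfully at 58 points: the top bid is 118 points (a rival), so Ivan loses. Payoff = 0 points.
Bidding 138 points: Ivan has the top bid, wins, and pays the second-highest bid 118 points. Payoff = 58 points − 118 points = -60 points.
Regret = truthful payoff − actual payoff = 0 points − -60 points = 60 points.
This is the dominant-strategy logic: truthful bidding weakly beats any alternative.

60 points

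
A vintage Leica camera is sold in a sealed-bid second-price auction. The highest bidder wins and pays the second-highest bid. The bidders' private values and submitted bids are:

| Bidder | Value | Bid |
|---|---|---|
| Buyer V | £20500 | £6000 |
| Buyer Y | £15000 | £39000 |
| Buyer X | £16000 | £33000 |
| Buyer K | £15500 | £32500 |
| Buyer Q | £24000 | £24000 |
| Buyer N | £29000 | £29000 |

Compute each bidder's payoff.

Ordered from highest: Buyer Y £39000 > Buyer X £33000 > Buyer K £32500 > Buyer N £29000 > Buyer Q £24000 > Buyer V £6000.
Buyer Y has the top bid and wins; the price is the second-highest bid, £33000.
Buyer Y's payoff = £15000 − £33000 = -£18000. All other bidders lose, so their payoff is 0.

Buyer V £0, Buyer Y -£18000, Buyer X £0, Buyer K £0, Buyer Q £0, Buyer N £0.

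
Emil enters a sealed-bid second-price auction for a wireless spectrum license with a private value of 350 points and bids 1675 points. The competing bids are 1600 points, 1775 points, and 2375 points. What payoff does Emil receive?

Emil's payoff: 0 points.

Highest competing bid: 2375 points.
Emil's bid 1675 points is not the highest, so Emil loses, pays nothing, and earns zero payoff.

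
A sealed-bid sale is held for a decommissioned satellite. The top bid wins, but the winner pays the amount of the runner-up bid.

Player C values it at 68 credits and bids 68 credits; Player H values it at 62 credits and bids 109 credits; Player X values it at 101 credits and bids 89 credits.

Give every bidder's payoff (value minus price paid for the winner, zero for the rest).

Payoffs: Player C 0 credits, Player H -27 credits, Player X 0 credits.

Ranking the bids: Player H 109 credits > Player X 89 credits > Player C 68 credits.
Player H has the top bid and wins; the price is the second-highest bid, 89 credits.
Player H's payoff = 62 credits − 89 credits = -27 credits. All other bidders lose, so their payoff is 0.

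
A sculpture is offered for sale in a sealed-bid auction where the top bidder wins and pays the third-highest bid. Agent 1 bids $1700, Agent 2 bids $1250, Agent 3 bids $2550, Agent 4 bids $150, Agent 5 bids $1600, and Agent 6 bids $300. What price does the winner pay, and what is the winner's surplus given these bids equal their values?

Price $1600; surplus $950.

Ordered from highest: Agent 3 $2550, then Agent 1 $1700, then Agent 5 $1600, then Agent 2 $1250, then Agent 6 $300, then Agent 4 $150.
Agent 3 is the highest bidder, so Agent 3 wins.
Under the third-price rule, the price is the third-highest bid: $1600.
Surplus = $2550 − $1600 = $950.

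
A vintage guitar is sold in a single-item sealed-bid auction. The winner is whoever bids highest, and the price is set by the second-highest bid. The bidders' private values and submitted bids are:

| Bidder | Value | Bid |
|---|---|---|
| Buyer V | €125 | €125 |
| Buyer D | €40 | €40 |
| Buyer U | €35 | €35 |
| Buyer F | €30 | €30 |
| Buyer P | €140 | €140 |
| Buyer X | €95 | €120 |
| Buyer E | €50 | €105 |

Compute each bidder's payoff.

Ordered from highest: Buyer P €140, then Buyer V €125, then Buyer X €120, then Buyer E €105, then Buyer D €40, then Buyer U €35, then Buyer F €30.
Buyer P has the top bid and wins; the price is the second-highest bid, €125.
Buyer P's payoff = €140 − €125 = €15. All other bidders lose, so their payoff is 0.

Buyer V €0, Buyer D €0, Buyer U €0, Buyer F €0, Buyer P €15, Buyer X €0, Buyer E €0.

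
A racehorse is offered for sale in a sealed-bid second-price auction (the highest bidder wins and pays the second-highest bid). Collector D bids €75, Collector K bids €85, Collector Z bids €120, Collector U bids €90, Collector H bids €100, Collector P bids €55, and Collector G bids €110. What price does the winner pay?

Ordered from highest: Collector Z €120 > Collector G €110 > Collector H €100 > Collector U €90 > Collector K €85 > Collector D €75 > Collector P €55.
Collector Z is the highest bidder, so Collector Z wins.
Under the second-price rule, the price is the second-highest bid: €110.

€110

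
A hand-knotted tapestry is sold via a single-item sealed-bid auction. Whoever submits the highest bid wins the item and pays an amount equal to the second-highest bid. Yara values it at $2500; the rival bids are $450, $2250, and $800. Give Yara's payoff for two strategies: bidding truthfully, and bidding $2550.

The highest competing bid is $2250.
Bidding truthfully at $2500: Yara has the top bid, wins, and pays the second-highest bid $2250. Payoff = $2500 − $2250 = $250.
Bidding $2550: Yara has the top bid, wins, and pays the second-highest bid $2250. Payoff = $2500 − $2250 = $250.

(a) $250  (b) $250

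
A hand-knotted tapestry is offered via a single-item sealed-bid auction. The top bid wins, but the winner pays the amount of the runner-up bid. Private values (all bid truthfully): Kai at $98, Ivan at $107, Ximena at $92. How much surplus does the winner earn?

Ordered from highest: Ivan $107, then Kai $98, then Ximena $92.
Ivan wins with the top bid and pays the second-highest, $98.
Surplus = $107 − $98 = $9.

$9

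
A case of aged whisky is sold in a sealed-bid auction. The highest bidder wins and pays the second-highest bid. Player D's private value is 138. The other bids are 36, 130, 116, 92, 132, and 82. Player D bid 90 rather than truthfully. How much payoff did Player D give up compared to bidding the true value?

The highest competing bid is 132.
Bidding truthfully at 138: Player D has the top bid, wins, and pays the second-highest bid 132. Payoff = 138 − 132 = 6.
Bidding 90: the top bid is 132 (a rival), so Player D loses. Payoff = 0.
Regret = truthful payoff − actual payoff = 6 − 0 = 6.

Payoff forgone: 6.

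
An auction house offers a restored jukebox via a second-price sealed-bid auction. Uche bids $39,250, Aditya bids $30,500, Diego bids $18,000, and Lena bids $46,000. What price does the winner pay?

Sorted high to low: Lena $46,000 > Uche $39,250 > Aditya $30,500 > Diego $18,000.
Lena has the highest bid, so Lena wins.
The second-highest bid is $39,250, so that is what Lena pays.

$39,250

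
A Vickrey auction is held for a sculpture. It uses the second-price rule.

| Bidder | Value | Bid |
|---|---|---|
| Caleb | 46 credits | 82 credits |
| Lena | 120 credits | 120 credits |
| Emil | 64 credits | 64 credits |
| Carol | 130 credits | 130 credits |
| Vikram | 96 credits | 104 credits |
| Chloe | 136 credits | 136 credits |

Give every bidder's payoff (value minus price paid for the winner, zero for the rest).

Caleb 0 credits, Lena 0 credits, Emil 0 credits, Carol 0 credits, Vikram 0 credits, Chloe 6 credits.

Sorted high to low: Chloe 136 credits; Carol 130 credits; Lena 120 credits; Vikram 104 credits; Caleb 82 credits; Emil 64 credits.
Chloe has the top bid and wins; the price is the second-highest bid, 130 credits.
Chloe's payoff = 136 credits − 130 credits = 6 credits. All other bidders lose, so their payoff is 0.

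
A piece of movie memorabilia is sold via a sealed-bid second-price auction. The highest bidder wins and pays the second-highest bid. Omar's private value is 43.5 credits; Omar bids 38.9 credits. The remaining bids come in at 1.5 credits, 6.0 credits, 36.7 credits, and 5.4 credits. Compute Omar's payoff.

6.8 credits

Highest competing bid: 36.7 credits.
Omar's bid 38.9 credits is the highest overall, so Omar wins and pays the second-highest bid, 36.7 credits.
Payoff = value − price = 43.5 credits − 36.7 credits = 6.8 credits.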